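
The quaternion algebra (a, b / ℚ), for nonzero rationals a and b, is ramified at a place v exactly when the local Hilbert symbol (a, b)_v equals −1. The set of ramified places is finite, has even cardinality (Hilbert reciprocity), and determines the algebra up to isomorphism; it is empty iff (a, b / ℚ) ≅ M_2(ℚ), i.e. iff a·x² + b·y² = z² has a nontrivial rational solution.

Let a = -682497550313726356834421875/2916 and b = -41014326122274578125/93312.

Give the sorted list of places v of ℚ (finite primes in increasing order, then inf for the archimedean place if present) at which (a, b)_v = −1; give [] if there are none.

[2, 19, 41, inf]

Mod squares: a ≡ -6369883, b ≡ -26. Check v ∈ {∞, 2, 3, 5, 13, 17, 19, 29, 37, 41}.
v=37: a=37^3·(≡32), b=37^2·(≡3) mod 37; (32|37)=-1, (3|37)=+1; (−1)^{3·2·18}·(-1)^2·(+1)^3 = +1.
v=3: a=3^-6·(≡2), b=3^-6·(≡1) mod 3; (2|3)=-1, (1|3)=+1; (−1)^{-6·-6·1}·(-1)^-6·(+1)^-6 = +1.
v=5: a=5^6·(≡2), b=5^6·(≡1) mod 5; (2|5)=-1, (1|5)=+1; (−1)^{6·6·2}·(-1)^6·(+1)^6 = +1.
v=29: a=29^0·(≡25), b=29^2·(≡18) mod 29; (25|29)=+1, (18|29)=-1; (−1)^{0·2·14}·(+1)^2·(-1)^0 = +1.
v=2: v_2(a)=-2, v_2(b)=-7; units ≡ 5, 3 (mod 8); ε·ε+αω+βω = 0·1+-2·1+-7·1 ≡ 1  ⇒  (a,b)_2 = -1.
v=17: a=17^3·(≡15), b=17^2·(≡1) mod 17; (15|17)=+1, (1|17)=+1; (−1)^{3·2·8}·(+1)^2·(+1)^3 = +1.
v=∞: -6369883 < 0 and -26 < 0  ⇒  (a,b)_∞ = -1.
v=19: a=19^3·(≡4), b=19^2·(≡12) mod 19; (4|19)=+1, (12|19)=-1; (−1)^{3·2·9}·(+1)^2·(-1)^3 = -1.
v=13: a=13^5·(≡11), b=13^1·(≡11) mod 13; (11|13)=-1, (11|13)=-1; (−1)^{5·1·6}·(-1)^1·(-1)^5 = +1.
v=41: a=41^3·(≡12), b=41^2·(≡17) mod 41; (12|41)=-1, (17|41)=-1; (−1)^{3·2·20}·(-1)^2·(-1)^3 = -1.
(-6369883, -26 / ℚ) ramifies at {2, 19, 41, ∞}: a division algebra.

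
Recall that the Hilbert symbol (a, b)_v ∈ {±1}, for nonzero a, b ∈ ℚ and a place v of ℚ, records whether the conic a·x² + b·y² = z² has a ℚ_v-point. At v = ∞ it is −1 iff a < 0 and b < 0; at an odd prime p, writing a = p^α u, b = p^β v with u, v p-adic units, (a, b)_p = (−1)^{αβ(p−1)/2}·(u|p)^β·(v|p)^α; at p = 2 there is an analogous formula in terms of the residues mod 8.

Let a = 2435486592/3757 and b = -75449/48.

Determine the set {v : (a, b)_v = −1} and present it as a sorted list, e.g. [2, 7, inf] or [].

[2, 3, 7, 19]

(a, b) ≡ (6006, -627) mod (ℚ^×)²; places V = {2, 3, 7, 11, 13, 17, 19, 41, ∞}.
(a,b)_3: α=1, u≡1; β=-1, v≡1 (mod 3); (1|3)=+1, (1|3)=+1; sign (−1)^1·+1^-1·+1^1 = -1.
(a,b)_19: α=0, u≡12; β=3, v≡16 (mod 19); (12|19)=-1, (16|19)=+1; sign (−1)^0·-1^3·+1^0 = -1.
(a,b)_41: α=2, u≡40; β=0, v≡28 (mod 41); (40|41)=+1, (28|41)=-1; sign (−1)^0·+1^0·-1^2 = +1.
(a,b)_17: α=-2, u≡12; β=0, v≡1 (mod 17); (12|17)=-1, (1|17)=+1; sign (−1)^0·-1^0·+1^-2 = +1.
(a,b)_∞: sgn(6006)=+, sgn(-627)=−, so +1.
(a,b)_11: α=1, u≡8; β=1, v≡4 (mod 11); (8|11)=-1, (4|11)=+1; sign (−1)^1·-1^1·+1^1 = +1.
(a,b)_2: α=7, β=-4; u≡3, v≡5 (mod 8); ε(u)ε(v)=1·0, αω(v)=7·1, βω(u)=-4·1; sum ≡ 1  ⇒  -1.
(a,b)_7: α=3, u≡2; β=0, v≡3 (mod 7); (2|7)=+1, (3|7)=-1; sign (−1)^0·+1^0·-1^3 = -1.
(a,b)_13: α=-1, u≡2; β=0, v≡9 (mod 13); (2|13)=-1, (9|13)=+1; sign (−1)^0·-1^0·+1^-1 = +1.
(6006, -627 / ℚ) ramifies at {2, 3, 7, 19}: a division algebra.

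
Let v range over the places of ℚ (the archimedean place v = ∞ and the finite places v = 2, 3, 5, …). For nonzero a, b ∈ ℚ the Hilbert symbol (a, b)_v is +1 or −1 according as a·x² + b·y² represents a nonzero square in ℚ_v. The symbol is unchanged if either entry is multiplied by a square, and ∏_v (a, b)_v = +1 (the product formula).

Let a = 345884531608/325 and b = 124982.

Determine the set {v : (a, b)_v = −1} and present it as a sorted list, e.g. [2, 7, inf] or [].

(a, b) ≡ (189597694, 124982) mod (ℚ^×)²; places V = {2, 5, 7, 11, 13, 19, 23, 37, 41, ∞}.
(a,b)_2: α=3, β=1; u≡7, v≡3 (mod 8); ε(u)ε(v)=1·1, αω(v)=3·1, βω(u)=1·0; sum ≡ 0  ⇒  +1.
(a,b)_19: α=1, u≡4; β=1, v≡4 (mod 19); (4|19)=+1, (4|19)=+1; sign (−1)^1·+1^1·+1^1 = -1.
(a,b)_13: α=-1, u≡8; β=1, v≡7 (mod 13); (8|13)=-1, (7|13)=-1; sign (−1)^0·-1^1·-1^-1 = +1.
(a,b)_∞: sgn(189597694)=+, sgn(124982)=+, so +1.
(a,b)_23: α=1, u≡19; β=1, v≡6 (mod 23); (19|23)=-1, (6|23)=+1; sign (−1)^1·-1^1·+1^1 = +1.
(a,b)_41: α=1, u≡29; β=0, v≡14 (mod 41); (29|41)=-1, (14|41)=-1; sign (−1)^0·-1^0·-1^1 = -1.
(a,b)_5: α=-2, u≡1; β=0, v≡2 (mod 5); (1|5)=+1, (2|5)=-1; sign (−1)^0·+1^0·-1^-2 = +1.
(a,b)_11: α=3, u≡9; β=1, v≡10 (mod 11); (9|11)=+1, (10|11)=-1; sign (−1)^1·+1^1·-1^3 = +1.
(a,b)_7: α=2, u≡5; β=0, v≡4 (mod 7); (5|7)=-1, (4|7)=+1; sign (−1)^0·-1^0·+1^2 = +1.
(a,b)_37: α=1, u≡34; β=0, v≡33 (mod 37); (34|37)=+1, (33|37)=+1; sign (−1)^0·+1^0·+1^1 = +1.
Ram(189597694, 124982) = {19, 41}; no ℚ_19-point on the conic.

[19, 41]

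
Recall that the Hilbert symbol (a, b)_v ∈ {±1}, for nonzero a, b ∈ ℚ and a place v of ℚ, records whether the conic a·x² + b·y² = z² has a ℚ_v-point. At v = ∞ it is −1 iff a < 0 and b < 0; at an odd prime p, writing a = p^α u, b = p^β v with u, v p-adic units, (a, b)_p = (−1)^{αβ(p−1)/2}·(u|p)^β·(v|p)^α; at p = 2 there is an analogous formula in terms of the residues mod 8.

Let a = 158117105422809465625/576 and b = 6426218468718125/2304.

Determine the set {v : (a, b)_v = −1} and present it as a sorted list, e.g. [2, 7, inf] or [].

[19, 37]

(a, b) ≡ (713545, 29) mod (ℚ^×)²; places V = {2, 3, 5, 7, 11, 19, 29, 37, ∞}.
(a,b)_29: α=1, u≡28; β=1, v≡5 (mod 29); (28|29)=+1, (5|29)=+1; sign (−1)^0·+1^1·+1^1 = +1.
(a,b)_37: α=3, u≡8; β=2, v≡35 (mod 37); (8|37)=-1, (35|37)=-1; sign (−1)^0·-1^2·-1^3 = -1.
(a,b)_11: α=4, u≡2; β=4, v≡8 (mod 11); (2|11)=-1, (8|11)=-1; sign (−1)^0·-1^4·-1^4 = +1.
(a,b)_3: α=-2, u≡1; β=-2, v≡2 (mod 3); (1|3)=+1, (2|3)=-1; sign (−1)^0·+1^-2·-1^-2 = +1.
(a,b)_∞: sgn(713545)=+, sgn(29)=+, so +1.
(a,b)_5: α=5, u≡4; β=4, v≡1 (mod 5); (4|5)=+1, (1|5)=+1; sign (−1)^0·+1^4·+1^5 = +1.
(a,b)_19: α=3, u≡6; β=2, v≡10 (mod 19); (6|19)=+1, (10|19)=-1; sign (−1)^0·+1^2·-1^3 = -1.
(a,b)_7: α=3, u≡1; β=2, v≡2 (mod 7); (1|7)=+1, (2|7)=+1; sign (−1)^0·+1^2·+1^3 = +1.
(a,b)_2: α=-6, β=-8; u≡1, v≡5 (mod 8); ε(u)ε(v)=0·0, αω(v)=-6·1, βω(u)=-8·0; sum ≡ 0  ⇒  +1.
(713545, 29 / ℚ) ramifies at {19, 37}: a division algebra.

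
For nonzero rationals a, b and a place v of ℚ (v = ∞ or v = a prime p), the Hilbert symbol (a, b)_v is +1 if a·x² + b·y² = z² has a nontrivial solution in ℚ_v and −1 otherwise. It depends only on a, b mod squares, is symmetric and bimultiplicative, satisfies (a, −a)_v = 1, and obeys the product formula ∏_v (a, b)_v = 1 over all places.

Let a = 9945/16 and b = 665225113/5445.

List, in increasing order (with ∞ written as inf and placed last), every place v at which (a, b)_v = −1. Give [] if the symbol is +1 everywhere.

Mod squares: a ≡ 1105, b ≡ 13685. Check v ∈ {∞, 2, 3, 5, 7, 11, 13, 17, 23, 29}.
v=5: a=5^1·(≡4), b=5^-1·(≡2) mod 5; (4|5)=+1, (2|5)=-1; (−1)^{1·-1·2}·(+1)^-1·(-1)^1 = -1.
v=11: a=11^0·(≡9), b=11^-2·(≡3) mod 11; (9|11)=+1, (3|11)=+1; (−1)^{0·-2·5}·(+1)^-2·(+1)^0 = +1.
v=∞: 1105 > 0 and 13685 > 0  ⇒  (a,b)_∞ = +1.
v=7: a=7^0·(≡6), b=7^1·(≡2) mod 7; (6|7)=-1, (2|7)=+1; (−1)^{0·1·3}·(-1)^1·(+1)^0 = -1.
v=13: a=13^1·(≡8), b=13^0·(≡3) mod 13; (8|13)=-1, (3|13)=+1; (−1)^{1·0·6}·(-1)^0·(+1)^1 = +1.
v=3: a=3^2·(≡1), b=3^-2·(≡2) mod 3; (1|3)=+1, (2|3)=-1; (−1)^{2·-2·1}·(+1)^-2·(-1)^2 = +1.
v=17: a=17^1·(≡10), b=17^3·(≡6) mod 17; (10|17)=-1, (6|17)=-1; (−1)^{1·3·8}·(-1)^3·(-1)^1 = +1.
v=23: a=23^0·(≡2), b=23^1·(≡10) mod 23; (2|23)=+1, (10|23)=-1; (−1)^{0·1·11}·(+1)^1·(-1)^0 = +1.
v=2: v_2(a)=-4, v_2(b)=0; units ≡ 1, 5 (mod 8); ε·ε+αω+βω = 0·0+-4·1+0·0 ≡ 0  ⇒  (a,b)_2 = +1.
v=29: a=29^0·(≡18), b=29^2·(≡14) mod 29; (18|29)=-1, (14|29)=-1; (−1)^{0·2·14}·(-1)^2·(-1)^0 = +1.
Ram(1105, 13685) = {5, 7}; no ℚ_5-point on the conic.

[5, 7]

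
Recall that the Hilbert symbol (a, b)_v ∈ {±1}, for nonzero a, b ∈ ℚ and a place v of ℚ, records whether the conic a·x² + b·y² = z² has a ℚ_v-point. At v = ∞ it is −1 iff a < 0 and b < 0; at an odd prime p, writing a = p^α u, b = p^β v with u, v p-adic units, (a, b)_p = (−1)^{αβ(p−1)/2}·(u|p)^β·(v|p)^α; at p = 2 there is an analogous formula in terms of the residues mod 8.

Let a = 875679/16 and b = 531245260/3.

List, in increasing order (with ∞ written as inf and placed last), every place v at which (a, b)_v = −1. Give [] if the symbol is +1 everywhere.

[7, 23]

Mod squares: a ≡ 17871, b ≡ 165945. Check v ∈ {∞, 2, 3, 5, 7, 13, 23, 37}.
v=∞: 17871 > 0 and 165945 > 0  ⇒  (a,b)_∞ = +1.
v=37: a=37^1·(≡20), b=37^1·(≡31) mod 37; (20|37)=-1, (31|37)=-1; (−1)^{1·1·18}·(-1)^1·(-1)^1 = +1.
v=3: a=3^1·(≡2), b=3^-1·(≡1) mod 3; (2|3)=-1, (1|3)=+1; (−1)^{1·-1·1}·(-1)^-1·(+1)^1 = +1.
v=7: a=7^3·(≡6), b=7^4·(≡6) mod 7; (6|7)=-1, (6|7)=-1; (−1)^{3·4·3}·(-1)^4·(-1)^3 = -1.
v=13: a=13^0·(≡4), b=13^1·(≡9) mod 13; (4|13)=+1, (9|13)=+1; (−1)^{0·1·6}·(+1)^1·(+1)^0 = +1.
v=5: a=5^0·(≡4), b=5^1·(≡4) mod 5; (4|5)=+1, (4|5)=+1; (−1)^{0·1·2}·(+1)^1·(+1)^0 = +1.
v=23: a=23^1·(≡12), b=23^1·(≡18) mod 23; (12|23)=+1, (18|23)=+1; (−1)^{1·1·11}·(+1)^1·(+1)^1 = -1.
v=2: v_2(a)=-4, v_2(b)=2; units ≡ 7, 1 (mod 8); ε·ε+αω+βω = 1·0+-4·0+2·0 ≡ 0  ⇒  (a,b)_2 = +1.
|Ram(17871, 165945)| = 2, even; anisotropic at {7, 23}.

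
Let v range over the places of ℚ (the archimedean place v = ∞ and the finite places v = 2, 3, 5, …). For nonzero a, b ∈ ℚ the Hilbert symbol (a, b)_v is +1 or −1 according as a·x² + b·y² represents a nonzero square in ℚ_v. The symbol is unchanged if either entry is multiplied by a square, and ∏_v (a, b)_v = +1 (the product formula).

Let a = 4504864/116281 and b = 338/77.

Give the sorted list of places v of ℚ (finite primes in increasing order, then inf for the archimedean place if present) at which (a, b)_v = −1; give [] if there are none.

(a, b) ≡ (34, 154) mod (ℚ^×)²; places V = {2, 7, 11, 13, 17, 31, ∞}.
(a,b)_2: α=5, β=1; u≡1, v≡5 (mod 8); ε(u)ε(v)=0·0, αω(v)=5·1, βω(u)=1·0; sum ≡ 1  ⇒  -1.
(a,b)_17: α=1, u≡13; β=0, v≡13 (mod 17); (13|17)=+1, (13|17)=+1; sign (−1)^0·+1^0·+1^1 = +1.
(a,b)_∞: sgn(34)=+, sgn(154)=+, so +1.
(a,b)_7: α=2, u≡3; β=-1, v≡4 (mod 7); (3|7)=-1, (4|7)=+1; sign (−1)^0·-1^-1·+1^2 = -1.
(a,b)_13: α=2, u≡5; β=2, v≡11 (mod 13); (5|13)=-1, (11|13)=-1; sign (−1)^0·-1^2·-1^2 = +1.
(a,b)_31: α=-2, u≡29; β=0, v≡6 (mod 31); (29|31)=-1, (6|31)=-1; sign (−1)^0·-1^0·-1^-2 = +1.
(a,b)_11: α=-2, u≡3; β=-1, v≡9 (mod 11); (3|11)=+1, (9|11)=+1; sign (−1)^0·+1^-1·+1^-2 = +1.
|Ram(34, 154)| = 2, even; anisotropic at {2, 7}.

[2, 7]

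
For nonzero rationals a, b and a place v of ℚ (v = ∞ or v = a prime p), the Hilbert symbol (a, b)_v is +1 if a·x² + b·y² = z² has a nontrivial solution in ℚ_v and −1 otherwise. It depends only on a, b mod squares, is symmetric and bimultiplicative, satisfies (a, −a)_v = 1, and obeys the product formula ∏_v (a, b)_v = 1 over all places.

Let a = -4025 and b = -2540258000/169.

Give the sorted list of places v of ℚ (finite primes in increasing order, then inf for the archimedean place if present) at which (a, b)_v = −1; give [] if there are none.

(a, b) ≡ (-161, -5) mod (ℚ^×)²; places V = {2, 5, 7, 13, 23, ∞}.
(a,b)_23: α=1, u≡9; β=2, v≡4 (mod 23); (9|23)=+1, (4|23)=+1; sign (−1)^0·+1^2·+1^1 = +1.
(a,b)_∞: sgn(-161)=−, sgn(-5)=−, so -1.
(a,b)_2: α=0, β=4; u≡7, v≡3 (mod 8); ε(u)ε(v)=1·1, αω(v)=0·1, βω(u)=4·0; sum ≡ 1  ⇒  -1.
(a,b)_13: α=0, u≡5; β=-2, v≡6 (mod 13); (5|13)=-1, (6|13)=-1; sign (−1)^0·-1^-2·-1^0 = +1.
(a,b)_7: α=1, u≡6; β=4, v≡1 (mod 7); (6|7)=-1, (1|7)=+1; sign (−1)^0·-1^4·+1^1 = +1.
(a,b)_5: α=2, u≡4; β=3, v≡4 (mod 5); (4|5)=+1, (4|5)=+1; sign (−1)^0·+1^3·+1^2 = +1.
|Ram(-161, -5)| = 2, even; anisotropic at {2, ∞}.

[2, inf]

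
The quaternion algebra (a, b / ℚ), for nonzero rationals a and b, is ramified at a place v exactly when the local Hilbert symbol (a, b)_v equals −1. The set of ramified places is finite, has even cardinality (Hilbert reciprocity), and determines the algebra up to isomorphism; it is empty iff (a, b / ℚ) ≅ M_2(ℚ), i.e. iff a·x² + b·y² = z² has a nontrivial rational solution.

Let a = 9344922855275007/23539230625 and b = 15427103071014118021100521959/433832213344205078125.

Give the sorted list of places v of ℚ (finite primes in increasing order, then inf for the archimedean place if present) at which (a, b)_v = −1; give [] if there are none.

(a, b) ≡ (7, 3315) mod (ℚ^×)²; places V = {2, 3, 5, 7, 11, 13, 17, 19, 23, 31, ∞}.
(a,b)_2: α=0, β=0; u≡7, v≡3 (mod 8); ε(u)ε(v)=1·1, αω(v)=0·1, βω(u)=0·0; sum ≡ 1  ⇒  -1.
(a,b)_5: α=-4, u≡3; β=-9, v≡3 (mod 5); (3|5)=-1, (3|5)=-1; sign (−1)^0·-1^-9·-1^-4 = -1.
(a,b)_3: α=2, u≡1; β=5, v≡1 (mod 3); (1|3)=+1, (1|3)=+1; sign (−1)^0·+1^5·+1^2 = +1.
(a,b)_7: α=3, u≡4; β=8, v≡4 (mod 7); (4|7)=+1, (4|7)=+1; sign (−1)^0·+1^8·+1^3 = +1.
(a,b)_∞: sgn(7)=+, sgn(3315)=+, so +1.
(a,b)_17: α=-2, u≡11; β=-3, v≡8 (mod 17); (11|17)=-1, (8|17)=+1; sign (−1)^0·-1^-3·+1^-2 = -1.
(a,b)_13: α=2, u≡11; β=3, v≡8 (mod 13); (11|13)=-1, (8|13)=-1; sign (−1)^0·-1^3·-1^2 = -1.
(a,b)_23: α=6, u≡21; β=10, v≡8 (mod 23); (21|23)=-1, (8|23)=+1; sign (−1)^0·-1^10·+1^6 = +1.
(a,b)_19: α=-4, u≡7; β=-6, v≡16 (mod 19); (7|19)=+1, (16|19)=+1; sign (−1)^0·+1^-6·+1^-4 = +1.
(a,b)_31: α=0, u≡18; β=-2, v≡11 (mod 31); (18|31)=+1, (11|31)=-1; sign (−1)^0·+1^-2·-1^0 = +1.
(a,b)_11: α=2, u≡8; β=2, v≡9 (mod 11); (8|11)=-1, (9|11)=+1; sign (−1)^0·-1^2·+1^2 = +1.
Ram(7, 3315) = {2, 5, 13, 17}; no ℚ_2-point on the conic.

[2, 5, 13, 17]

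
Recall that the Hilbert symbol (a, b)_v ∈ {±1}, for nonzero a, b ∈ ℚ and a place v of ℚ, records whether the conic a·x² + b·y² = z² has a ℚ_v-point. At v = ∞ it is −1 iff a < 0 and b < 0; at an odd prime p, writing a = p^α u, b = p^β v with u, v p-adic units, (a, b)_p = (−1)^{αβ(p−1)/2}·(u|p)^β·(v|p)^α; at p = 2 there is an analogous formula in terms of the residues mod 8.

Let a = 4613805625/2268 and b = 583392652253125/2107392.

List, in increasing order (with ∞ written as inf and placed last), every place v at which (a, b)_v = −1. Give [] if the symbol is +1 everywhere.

[5, 11]

(a, b) ≡ (7, 43890) mod (ℚ^×)²; places V = {2, 3, 5, 7, 11, 13, 19, ∞}.
(a,b)_13: α=2, u≡11; β=2, v≡7 (mod 13); (11|13)=-1, (7|13)=-1; sign (−1)^0·-1^2·-1^2 = +1.
(a,b)_5: α=4, u≡3; β=5, v≡3 (mod 5); (3|5)=-1, (3|5)=-1; sign (−1)^0·-1^5·-1^4 = -1.
(a,b)_7: α=-1, u≡1; β=-3, v≡3 (mod 7); (1|7)=+1, (3|7)=-1; sign (−1)^1·+1^-3·-1^-1 = +1.
(a,b)_3: α=-4, u≡1; β=-1, v≡2 (mod 3); (1|3)=+1, (2|3)=-1; sign (−1)^0·+1^-1·-1^-4 = +1.
(a,b)_19: α=2, u≡4; β=3, v≡1 (mod 19); (4|19)=+1, (1|19)=+1; sign (−1)^0·+1^3·+1^2 = +1.
(a,b)_2: α=-2, β=-11; u≡7, v≡1 (mod 8); ε(u)ε(v)=1·0, αω(v)=-2·0, βω(u)=-11·0; sum ≡ 0  ⇒  +1.
(a,b)_11: α=2, u≡8; β=5, v≡2 (mod 11); (8|11)=-1, (2|11)=-1; sign (−1)^0·-1^5·-1^2 = -1.
(a,b)_∞: sgn(7)=+, sgn(43890)=+, so +1.
Ram(7, 43890) = {5, 11}; no ℚ_5-point on the conic.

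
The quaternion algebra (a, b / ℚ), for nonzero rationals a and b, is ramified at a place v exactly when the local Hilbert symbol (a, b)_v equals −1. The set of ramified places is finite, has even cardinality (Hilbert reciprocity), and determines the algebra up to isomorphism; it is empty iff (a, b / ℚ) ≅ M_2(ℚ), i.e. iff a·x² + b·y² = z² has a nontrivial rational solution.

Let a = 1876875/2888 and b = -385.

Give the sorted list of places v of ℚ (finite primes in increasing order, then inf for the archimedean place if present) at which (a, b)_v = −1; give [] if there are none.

[2, 3, 7, 13]

(a, b) ≡ (6006, -385) mod (ℚ^×)²; places V = {2, 3, 5, 7, 11, 13, 19, ∞}.
(a,b)_5: α=4, u≡1; β=1, v≡3 (mod 5); (1|5)=+1, (3|5)=-1; sign (−1)^0·+1^1·-1^4 = +1.
(a,b)_7: α=1, u≡1; β=1, v≡1 (mod 7); (1|7)=+1, (1|7)=+1; sign (−1)^1·+1^1·+1^1 = -1.
(a,b)_3: α=1, u≡1; β=0, v≡2 (mod 3); (1|3)=+1, (2|3)=-1; sign (−1)^0·+1^0·-1^1 = -1.
(a,b)_∞: sgn(6006)=+, sgn(-385)=−, so +1.
(a,b)_13: α=1, u≡5; β=0, v≡5 (mod 13); (5|13)=-1, (5|13)=-1; sign (−1)^0·-1^0·-1^1 = -1.
(a,b)_19: α=-2, u≡14; β=0, v≡14 (mod 19); (14|19)=-1, (14|19)=-1; sign (−1)^0·-1^0·-1^-2 = +1.
(a,b)_2: α=-3, β=0; u≡3, v≡7 (mod 8); ε(u)ε(v)=1·1, αω(v)=-3·0, βω(u)=0·1; sum ≡ 1  ⇒  -1.
(a,b)_11: α=1, u≡8; β=1, v≡9 (mod 11); (8|11)=-1, (9|11)=+1; sign (−1)^1·-1^1·+1^1 = +1.
(6006, -385 / ℚ) ramifies at {2, 3, 7, 13}: a division algebra.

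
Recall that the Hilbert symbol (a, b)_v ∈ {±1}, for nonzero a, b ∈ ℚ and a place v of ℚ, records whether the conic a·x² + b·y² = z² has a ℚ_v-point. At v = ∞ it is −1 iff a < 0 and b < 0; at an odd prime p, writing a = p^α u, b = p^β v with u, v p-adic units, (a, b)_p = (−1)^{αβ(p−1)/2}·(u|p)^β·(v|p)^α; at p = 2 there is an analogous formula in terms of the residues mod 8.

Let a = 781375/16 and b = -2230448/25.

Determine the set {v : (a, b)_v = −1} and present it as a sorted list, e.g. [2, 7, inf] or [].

[5, 19, 23, 47]

Mod squares: a ≡ 31255, b ≡ -139403. Check v ∈ {∞, 2, 5, 7, 11, 19, 23, 29, 47}.
v=11: a=11^0·(≡9), b=11^1·(≡2) mod 11; (9|11)=+1, (2|11)=-1; (−1)^{0·1·5}·(+1)^1·(-1)^0 = +1.
v=23: a=23^0·(≡17), b=23^1·(≡19) mod 23; (17|23)=-1, (19|23)=-1; (−1)^{0·1·11}·(-1)^1·(-1)^0 = -1.
v=7: a=7^1·(≡5), b=7^0·(≡1) mod 7; (5|7)=-1, (1|7)=+1; (−1)^{1·0·3}·(-1)^0·(+1)^1 = +1.
v=19: a=19^1·(≡16), b=19^1·(≡11) mod 19; (16|19)=+1, (11|19)=+1; (−1)^{1·1·9}·(+1)^1·(+1)^1 = -1.
v=2: v_2(a)=-4, v_2(b)=4; units ≡ 7, 5 (mod 8); ε·ε+αω+βω = 1·0+-4·1+4·0 ≡ 0  ⇒  (a,b)_2 = +1.
v=∞: 31255 > 0 and -139403 < 0  ⇒  (a,b)_∞ = +1.
v=29: a=29^0·(≡9), b=29^1·(≡1) mod 29; (9|29)=+1, (1|29)=+1; (−1)^{0·1·14}·(+1)^1·(+1)^0 = +1.
v=5: a=5^3·(≡1), b=5^-2·(≡2) mod 5; (1|5)=+1, (2|5)=-1; (−1)^{3·-2·2}·(+1)^-2·(-1)^3 = -1.
v=47: a=47^1·(≡8), b=47^0·(≡5) mod 47; (8|47)=+1, (5|47)=-1; (−1)^{1·0·23}·(+1)^0·(-1)^1 = -1.
|Ram(31255, -139403)| = 4, even; anisotropic at {5, 19, 23, 47}.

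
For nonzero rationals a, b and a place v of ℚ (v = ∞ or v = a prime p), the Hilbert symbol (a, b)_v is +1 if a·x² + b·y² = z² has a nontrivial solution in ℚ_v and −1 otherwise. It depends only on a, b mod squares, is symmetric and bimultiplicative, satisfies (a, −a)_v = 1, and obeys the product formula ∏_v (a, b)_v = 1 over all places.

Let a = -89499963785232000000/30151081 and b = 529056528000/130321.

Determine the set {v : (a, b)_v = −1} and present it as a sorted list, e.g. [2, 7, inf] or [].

[3, 5, 11, 13]

(a, b) ≡ (-273, 330) mod (ℚ^×)²; places V = {2, 3, 5, 7, 11, 13, 17, 19, ∞}.
(a,b)_3: α=1, u≡2; β=1, v≡2 (mod 3); (2|3)=-1, (2|3)=-1; sign (−1)^1·-1^1·-1^1 = -1.
(a,b)_13: α=5, u≡5; β=2, v≡2 (mod 13); (5|13)=-1, (2|13)=-1; sign (−1)^0·-1^2·-1^5 = -1.
(a,b)_2: α=10, β=7; u≡7, v≡5 (mod 8); ε(u)ε(v)=1·0, αω(v)=10·1, βω(u)=7·0; sum ≡ 0  ⇒  +1.
(a,b)_5: α=6, u≡2; β=3, v≡4 (mod 5); (2|5)=-1, (4|5)=+1; sign (−1)^0·-1^3·+1^6 = -1.
(a,b)_11: α=4, u≡2; β=3, v≡2 (mod 11); (2|11)=-1, (2|11)=-1; sign (−1)^0·-1^3·-1^4 = -1.
(a,b)_17: α=-4, u≡16; β=0, v≡12 (mod 17); (16|17)=+1, (12|17)=-1; sign (−1)^0·+1^0·-1^-4 = +1.
(a,b)_7: α=3, u≡5; β=2, v≡4 (mod 7); (5|7)=-1, (4|7)=+1; sign (−1)^0·-1^2·+1^3 = +1.
(a,b)_19: α=-2, u≡10; β=-4, v≡1 (mod 19); (10|19)=-1, (1|19)=+1; sign (−1)^0·-1^-4·+1^-2 = +1.
(a,b)_∞: sgn(-273)=−, sgn(330)=+, so +1.
Ram(-273, 330) = {3, 5, 11, 13}; no ℚ_3-point on the conic.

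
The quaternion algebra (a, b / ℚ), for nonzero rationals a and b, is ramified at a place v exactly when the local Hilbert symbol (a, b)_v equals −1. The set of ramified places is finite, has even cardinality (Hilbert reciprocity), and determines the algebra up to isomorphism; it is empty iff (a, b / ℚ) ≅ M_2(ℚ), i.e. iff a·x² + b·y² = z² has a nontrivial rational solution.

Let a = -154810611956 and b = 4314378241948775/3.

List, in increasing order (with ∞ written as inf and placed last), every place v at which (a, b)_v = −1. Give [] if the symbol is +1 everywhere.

[23, 29]

Mod squares: a ≡ -95381, b ≡ 154077. Check v ∈ {∞, 2, 3, 5, 7, 11, 13, 23, 29}.
v=23: a=23^1·(≡8), b=23^1·(≡4) mod 23; (8|23)=+1, (4|23)=+1; (−1)^{1·1·11}·(+1)^1·(+1)^1 = -1.
v=3: a=3^0·(≡1), b=3^-1·(≡2) mod 3; (1|3)=+1, (2|3)=-1; (−1)^{0·-1·1}·(+1)^-1·(-1)^0 = +1.
v=5: a=5^0·(≡4), b=5^2·(≡2) mod 5; (4|5)=+1, (2|5)=-1; (−1)^{0·2·2}·(+1)^2·(-1)^0 = +1.
v=7: a=7^4·(≡4), b=7^7·(≡6) mod 7; (4|7)=+1, (6|7)=-1; (−1)^{4·7·3}·(+1)^7·(-1)^4 = +1.
v=29: a=29^1·(≡10), b=29^1·(≡25) mod 29; (10|29)=-1, (25|29)=+1; (−1)^{1·1·14}·(-1)^1·(+1)^1 = -1.
v=11: a=11^1·(≡10), b=11^1·(≡1) mod 11; (10|11)=-1, (1|11)=+1; (−1)^{1·1·5}·(-1)^1·(+1)^1 = +1.
v=2: v_2(a)=2, v_2(b)=0; units ≡ 3, 5 (mod 8); ε·ε+αω+βω = 1·0+2·1+0·1 ≡ 0  ⇒  (a,b)_2 = +1.
v=13: a=13^3·(≡2), b=13^4·(≡3) mod 13; (2|13)=-1, (3|13)=+1; (−1)^{3·4·6}·(-1)^4·(+1)^3 = +1.
v=∞: -95381 < 0 and 154077 > 0  ⇒  (a,b)_∞ = +1.
Ram(-95381, 154077) = {23, 29}; no ℚ_23-point on the conic.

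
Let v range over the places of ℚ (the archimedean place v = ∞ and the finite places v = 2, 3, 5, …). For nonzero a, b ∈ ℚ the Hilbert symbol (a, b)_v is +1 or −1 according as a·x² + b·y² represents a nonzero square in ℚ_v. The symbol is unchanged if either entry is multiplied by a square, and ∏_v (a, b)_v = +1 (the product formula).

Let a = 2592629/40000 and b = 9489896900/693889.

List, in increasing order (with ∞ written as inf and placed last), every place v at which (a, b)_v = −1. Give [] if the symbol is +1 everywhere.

[11, 37, 41, 47]

(a, b) ≡ (29, 784289) mod (ℚ^×)²; places V = {2, 5, 7, 11, 13, 17, 23, 29, 37, 41, 47, ∞}.
(a,b)_41: α=0, u≡26; β=1, v≡23 (mod 41); (26|41)=-1, (23|41)=+1; sign (−1)^0·-1^1·+1^0 = -1.
(a,b)_47: α=0, u≡5; β=1, v≡25 (mod 47); (5|47)=-1, (25|47)=+1; sign (−1)^0·-1^1·+1^0 = -1.
(a,b)_17: α=0, u≡7; β=-2, v≡6 (mod 17); (7|17)=-1, (6|17)=-1; sign (−1)^0·-1^-2·-1^0 = +1.
(a,b)_37: α=0, u≡13; β=1, v≡21 (mod 37); (13|37)=-1, (21|37)=+1; sign (−1)^0·-1^1·+1^0 = -1.
(a,b)_29: α=1, u≡9; β=0, v≡20 (mod 29); (9|29)=+1, (20|29)=+1; sign (−1)^0·+1^0·+1^1 = +1.
(a,b)_2: α=-6, β=2; u≡5, v≡1 (mod 8); ε(u)ε(v)=0·0, αω(v)=-6·0, βω(u)=2·1; sum ≡ 0  ⇒  +1.
(a,b)_7: α=0, u≡2; β=-4, v≡4 (mod 7); (2|7)=+1, (4|7)=+1; sign (−1)^0·+1^-4·+1^0 = +1.
(a,b)_23: α=2, u≡16; β=0, v≡12 (mod 23); (16|23)=+1, (12|23)=+1; sign (−1)^0·+1^0·+1^2 = +1.
(a,b)_5: α=-4, u≡1; β=2, v≡4 (mod 5); (1|5)=+1, (4|5)=+1; sign (−1)^0·+1^2·+1^-4 = +1.
(a,b)_∞: sgn(29)=+, sgn(784289)=+, so +1.
(a,b)_11: α=0, u≡7; β=3, v≡7 (mod 11); (7|11)=-1, (7|11)=-1; sign (−1)^0·-1^3·-1^0 = -1.
(a,b)_13: α=2, u≡12; β=0, v≡3 (mod 13); (12|13)=+1, (3|13)=+1; sign (−1)^0·+1^0·+1^2 = +1.
(29, 784289 / ℚ) ramifies at {11, 37, 41, 47}: a division algebra.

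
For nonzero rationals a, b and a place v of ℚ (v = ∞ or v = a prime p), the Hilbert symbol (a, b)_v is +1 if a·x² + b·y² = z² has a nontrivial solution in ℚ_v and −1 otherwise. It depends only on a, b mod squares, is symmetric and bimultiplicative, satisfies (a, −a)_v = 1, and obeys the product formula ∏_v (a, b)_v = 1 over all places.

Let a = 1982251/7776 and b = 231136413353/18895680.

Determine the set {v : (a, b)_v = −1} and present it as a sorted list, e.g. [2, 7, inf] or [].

Mod squares: a ≡ 114, b ≡ 85. Check v ∈ {∞, 2, 3, 5, 17, 19}.
v=3: a=3^-5·(≡2), b=3^-10·(≡1) mod 3; (2|3)=-1, (1|3)=+1; (−1)^{-5·-10·1}·(-1)^-10·(+1)^-5 = +1.
v=∞: 114 > 0 and 85 > 0  ⇒  (a,b)_∞ = +1.
v=17: a=17^2·(≡6), b=17^3·(≡3) mod 17; (6|17)=-1, (3|17)=-1; (−1)^{2·3·8}·(-1)^3·(-1)^2 = -1.
v=2: v_2(a)=-5, v_2(b)=-6; units ≡ 1, 5 (mod 8); ε·ε+αω+βω = 0·0+-5·1+-6·0 ≡ 1  ⇒  (a,b)_2 = -1.
v=19: a=19^3·(≡16), b=19^6·(≡16) mod 19; (16|19)=+1, (16|19)=+1; (−1)^{3·6·9}·(+1)^6·(+1)^3 = +1.
v=5: a=5^0·(≡1), b=5^-1·(≡3) mod 5; (1|5)=+1, (3|5)=-1; (−1)^{0·-1·2}·(+1)^-1·(-1)^0 = +1.
Ram(114, 85) = {2, 17}; no ℚ_2-point on the conic.

[2, 17]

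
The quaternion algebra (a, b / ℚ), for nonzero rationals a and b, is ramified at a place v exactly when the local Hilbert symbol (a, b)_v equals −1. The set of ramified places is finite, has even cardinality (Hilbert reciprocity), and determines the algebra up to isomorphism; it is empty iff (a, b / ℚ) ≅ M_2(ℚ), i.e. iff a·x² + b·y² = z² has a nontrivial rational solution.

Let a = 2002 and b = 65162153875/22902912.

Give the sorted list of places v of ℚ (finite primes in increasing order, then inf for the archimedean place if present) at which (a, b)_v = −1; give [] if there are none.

[2, 5, 11, 13]

(a, b) ≡ (2002, 1190) mod (ℚ^×)²; places V = {2, 3, 5, 7, 11, 13, 17, 23, 47, ∞}.
(a,b)_13: α=1, u≡11; β=2, v≡6 (mod 13); (11|13)=-1, (6|13)=-1; sign (−1)^0·-1^2·-1^1 = -1.
(a,b)_47: α=0, u≡28; β=-2, v≡35 (mod 47); (28|47)=+1, (35|47)=-1; sign (−1)^0·+1^-2·-1^0 = +1.
(a,b)_23: α=0, u≡1; β=2, v≡15 (mod 23); (1|23)=+1, (15|23)=-1; sign (−1)^0·+1^2·-1^0 = +1.
(a,b)_2: α=1, β=-7; u≡1, v≡3 (mod 8); ε(u)ε(v)=0·1, αω(v)=1·1, βω(u)=-7·0; sum ≡ 1  ⇒  -1.
(a,b)_5: α=0, u≡2; β=3, v≡3 (mod 5); (2|5)=-1, (3|5)=-1; sign (−1)^0·-1^3·-1^0 = -1.
(a,b)_7: α=1, u≡6; β=3, v≡4 (mod 7); (6|7)=-1, (4|7)=+1; sign (−1)^1·-1^3·+1^1 = +1.
(a,b)_3: α=0, u≡1; β=-4, v≡2 (mod 3); (1|3)=+1, (2|3)=-1; sign (−1)^0·+1^-4·-1^0 = +1.
(a,b)_11: α=1, u≡6; β=0, v≡6 (mod 11); (6|11)=-1, (6|11)=-1; sign (−1)^0·-1^0·-1^1 = -1.
(a,b)_∞: sgn(2002)=+, sgn(1190)=+, so +1.
(a,b)_17: α=0, u≡13; β=1, v≡16 (mod 17); (13|17)=+1, (16|17)=+1; sign (−1)^0·+1^1·+1^0 = +1.
(2002, 1190 / ℚ) ramifies at {2, 5, 11, 13}: a division algebra.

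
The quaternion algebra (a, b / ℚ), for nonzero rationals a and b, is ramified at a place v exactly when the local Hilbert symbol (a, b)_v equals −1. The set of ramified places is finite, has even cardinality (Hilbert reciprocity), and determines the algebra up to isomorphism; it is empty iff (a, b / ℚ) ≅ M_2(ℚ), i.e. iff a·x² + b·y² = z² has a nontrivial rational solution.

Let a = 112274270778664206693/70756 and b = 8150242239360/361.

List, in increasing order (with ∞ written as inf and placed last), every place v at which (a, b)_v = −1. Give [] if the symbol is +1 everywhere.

(a, b) ≡ (13, 32190) mod (ℚ^×)²; places V = {2, 3, 5, 7, 13, 17, 19, 29, 37, ∞}.
(a,b)_∞: sgn(13)=+, sgn(32190)=+, so +1.
(a,b)_5: α=0, u≡3; β=1, v≡2 (mod 5); (3|5)=-1, (2|5)=-1; sign (−1)^0·-1^1·-1^0 = -1.
(a,b)_17: α=4, u≡15; β=2, v≡15 (mod 17); (15|17)=+1, (15|17)=+1; sign (−1)^0·+1^2·+1^4 = +1.
(a,b)_19: α=-2, u≡12; β=-2, v≡1 (mod 19); (12|19)=-1, (1|19)=+1; sign (−1)^0·-1^-2·+1^-2 = +1.
(a,b)_3: α=12, u≡1; β=5, v≡2 (mod 3); (1|3)=+1, (2|3)=-1; sign (−1)^0·+1^5·-1^12 = +1.
(a,b)_29: α=2, u≡23; β=1, v≡3 (mod 29); (23|29)=+1, (3|29)=-1; sign (−1)^0·+1^1·-1^2 = +1.
(a,b)_13: α=3, u≡9; β=2, v≡6 (mod 13); (9|13)=+1, (6|13)=-1; sign (−1)^0·+1^2·-1^3 = -1.
(a,b)_7: α=-2, u≡6; β=0, v≡1 (mod 7); (6|7)=-1, (1|7)=+1; sign (−1)^0·-1^0·+1^-2 = +1.
(a,b)_37: α=2, u≡6; β=1, v≡8 (mod 37); (6|37)=-1, (8|37)=-1; sign (−1)^0·-1^1·-1^2 = -1.
(a,b)_2: α=-2, β=7; u≡5, v≡7 (mod 8); ε(u)ε(v)=0·1, αω(v)=-2·0, βω(u)=7·1; sum ≡ 1  ⇒  -1.
Ram(13, 32190) = {2, 5, 13, 37}; no ℚ_2-point on the conic.

[2, 5, 13, 37]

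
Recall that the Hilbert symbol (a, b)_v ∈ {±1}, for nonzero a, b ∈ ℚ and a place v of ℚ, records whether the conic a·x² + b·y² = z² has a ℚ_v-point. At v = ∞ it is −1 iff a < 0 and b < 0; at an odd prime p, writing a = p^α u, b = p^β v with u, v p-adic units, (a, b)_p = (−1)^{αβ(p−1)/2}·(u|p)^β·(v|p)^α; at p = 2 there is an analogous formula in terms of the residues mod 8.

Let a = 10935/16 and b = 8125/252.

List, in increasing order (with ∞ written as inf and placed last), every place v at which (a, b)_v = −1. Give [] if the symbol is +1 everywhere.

[2, 13]

(a, b) ≡ (15, 91) mod (ℚ^×)²; places V = {2, 3, 5, 7, 13, ∞}.
(a,b)_5: α=1, u≡2; β=4, v≡4 (mod 5); (2|5)=-1, (4|5)=+1; sign (−1)^0·-1^4·+1^1 = +1.
(a,b)_3: α=7, u≡2; β=-2, v≡1 (mod 3); (2|3)=-1, (1|3)=+1; sign (−1)^0·-1^-2·+1^7 = +1.
(a,b)_2: α=-4, β=-2; u≡7, v≡3 (mod 8); ε(u)ε(v)=1·1, αω(v)=-4·1, βω(u)=-2·0; sum ≡ 1  ⇒  -1.
(a,b)_7: α=0, u≡4; β=-1, v≡5 (mod 7); (4|7)=+1, (5|7)=-1; sign (−1)^0·+1^-1·-1^0 = +1.
(a,b)_13: α=0, u≡5; β=1, v≡8 (mod 13); (5|13)=-1, (8|13)=-1; sign (−1)^0·-1^1·-1^0 = -1.
(a,b)_∞: sgn(15)=+, sgn(91)=+, so +1.
Ram(15, 91) = {2, 13}; no ℚ_2-point on the conic.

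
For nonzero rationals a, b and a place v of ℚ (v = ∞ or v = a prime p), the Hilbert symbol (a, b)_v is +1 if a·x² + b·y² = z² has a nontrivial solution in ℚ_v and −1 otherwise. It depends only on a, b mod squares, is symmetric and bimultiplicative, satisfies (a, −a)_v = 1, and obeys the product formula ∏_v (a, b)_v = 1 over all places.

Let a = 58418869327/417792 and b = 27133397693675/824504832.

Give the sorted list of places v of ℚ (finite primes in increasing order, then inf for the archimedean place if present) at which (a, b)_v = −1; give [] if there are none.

(a, b) ≡ (25194, 646) mod (ℚ^×)²; places V = {2, 3, 5, 7, 13, 17, 19, 47, ∞}.
(a,b)_7: α=2, u≡4; β=6, v≡1 (mod 7); (4|7)=+1, (1|7)=+1; sign (−1)^0·+1^6·+1^2 = +1.
(a,b)_2: α=-13, β=-9; u≡5, v≡3 (mod 8); ε(u)ε(v)=0·1, αω(v)=-13·1, βω(u)=-9·1; sum ≡ 0  ⇒  +1.
(a,b)_19: α=1, u≡15; β=1, v≡3 (mod 19); (15|19)=-1, (3|19)=-1; sign (−1)^1·-1^1·-1^1 = -1.
(a,b)_5: α=0, u≡1; β=2, v≡1 (mod 5); (1|5)=+1, (1|5)=+1; sign (−1)^0·+1^2·+1^0 = +1.
(a,b)_13: α=7, u≡9; β=4, v≡3 (mod 13); (9|13)=+1, (3|13)=+1; sign (−1)^0·+1^4·+1^7 = +1.
(a,b)_∞: sgn(25194)=+, sgn(646)=+, so +1.
(a,b)_47: α=0, u≡8; β=-2, v≡38 (mod 47); (8|47)=+1, (38|47)=-1; sign (−1)^0·+1^-2·-1^0 = +1.
(a,b)_3: α=-1, u≡1; β=-6, v≡1 (mod 3); (1|3)=+1, (1|3)=+1; sign (−1)^0·+1^-6·+1^-1 = +1.
(a,b)_17: α=-1, u≡14; β=1, v≡2 (mod 17); (14|17)=-1, (2|17)=+1; sign (−1)^0·-1^1·+1^-1 = -1.
(25194, 646 / ℚ) ramifies at {17, 19}: a division algebra.

[17, 19]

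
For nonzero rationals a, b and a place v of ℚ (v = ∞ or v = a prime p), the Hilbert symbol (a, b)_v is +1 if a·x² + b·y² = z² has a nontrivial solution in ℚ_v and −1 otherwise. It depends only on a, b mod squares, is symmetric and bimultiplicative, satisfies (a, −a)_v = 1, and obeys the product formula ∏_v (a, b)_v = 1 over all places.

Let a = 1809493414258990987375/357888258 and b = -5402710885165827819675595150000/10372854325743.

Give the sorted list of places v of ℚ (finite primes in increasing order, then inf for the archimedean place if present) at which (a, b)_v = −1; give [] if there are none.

(a, b) ≡ (8990, -805) mod (ℚ^×)²; places V = {2, 3, 5, 7, 13, 17, 19, 23, 29, 31, ∞}.
(a,b)_∞: sgn(8990)=+, sgn(-805)=−, so +1.
(a,b)_7: α=-6, u≡4; β=-9, v≡4 (mod 7); (4|7)=+1, (4|7)=+1; sign (−1)^0·+1^-9·+1^-6 = +1.
(a,b)_17: α=2, u≡12; β=2, v≡12 (mod 17); (12|17)=-1, (12|17)=-1; sign (−1)^0·-1^2·-1^2 = +1.
(a,b)_2: α=-1, β=4; u≡7, v≡3 (mod 8); ε(u)ε(v)=1·1, αω(v)=-1·1, βω(u)=4·0; sum ≡ 0  ⇒  +1.
(a,b)_13: α=-2, u≡7; β=-4, v≡3 (mod 13); (7|13)=-1, (3|13)=+1; sign (−1)^0·-1^-4·+1^-2 = +1.
(a,b)_19: α=4, u≡13; β=6, v≡8 (mod 19); (13|19)=-1, (8|19)=-1; sign (−1)^0·-1^6·-1^4 = +1.
(a,b)_5: α=3, u≡3; β=5, v≡4 (mod 5); (3|5)=-1, (4|5)=+1; sign (−1)^0·-1^5·+1^3 = -1.
(a,b)_3: α=-2, u≡2; β=-2, v≡2 (mod 3); (2|3)=-1, (2|3)=-1; sign (−1)^0·-1^-2·-1^-2 = +1.
(a,b)_23: α=2, u≡15; β=3, v≡11 (mod 23); (15|23)=-1, (11|23)=-1; sign (−1)^0·-1^3·-1^2 = -1.
(a,b)_29: α=3, u≡7; β=4, v≡28 (mod 29); (7|29)=+1, (28|29)=+1; sign (−1)^0·+1^4·+1^3 = +1.
(a,b)_31: α=3, u≡30; β=4, v≡20 (mod 31); (30|31)=-1, (20|31)=+1; sign (−1)^0·-1^4·+1^3 = +1.
Ram(8990, -805) = {5, 23}; no ℚ_5-point on the conic.

[5, 23]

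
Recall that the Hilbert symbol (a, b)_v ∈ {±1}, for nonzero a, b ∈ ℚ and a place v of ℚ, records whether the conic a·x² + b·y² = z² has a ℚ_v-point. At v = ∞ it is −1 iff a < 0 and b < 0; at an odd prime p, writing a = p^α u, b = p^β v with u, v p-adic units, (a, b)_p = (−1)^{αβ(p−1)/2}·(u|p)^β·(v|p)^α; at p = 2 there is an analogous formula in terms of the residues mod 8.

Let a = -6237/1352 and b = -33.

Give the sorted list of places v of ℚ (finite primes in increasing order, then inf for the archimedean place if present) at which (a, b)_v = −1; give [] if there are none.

[2, 3, 11, inf]

(a, b) ≡ (-154, -33) mod (ℚ^×)²; places V = {2, 3, 7, 11, 13, ∞}.
(a,b)_11: α=1, u≡6; β=1, v≡8 (mod 11); (6|11)=-1, (8|11)=-1; sign (−1)^1·-1^1·-1^1 = -1.
(a,b)_3: α=4, u≡2; β=1, v≡1 (mod 3); (2|3)=-1, (1|3)=+1; sign (−1)^0·-1^1·+1^4 = -1.
(a,b)_7: α=1, u≡5; β=0, v≡2 (mod 7); (5|7)=-1, (2|7)=+1; sign (−1)^0·-1^0·+1^1 = +1.
(a,b)_2: α=-3, β=0; u≡3, v≡7 (mod 8); ε(u)ε(v)=1·1, αω(v)=-3·0, βω(u)=0·1; sum ≡ 1  ⇒  -1.
(a,b)_∞: sgn(-154)=−, sgn(-33)=−, so -1.
(a,b)_13: α=-2, u≡2; β=0, v≡6 (mod 13); (2|13)=-1, (6|13)=-1; sign (−1)^0·-1^0·-1^-2 = +1.
|Ram(-154, -33)| = 4, even; anisotropic at {2, 3, 11, ∞}.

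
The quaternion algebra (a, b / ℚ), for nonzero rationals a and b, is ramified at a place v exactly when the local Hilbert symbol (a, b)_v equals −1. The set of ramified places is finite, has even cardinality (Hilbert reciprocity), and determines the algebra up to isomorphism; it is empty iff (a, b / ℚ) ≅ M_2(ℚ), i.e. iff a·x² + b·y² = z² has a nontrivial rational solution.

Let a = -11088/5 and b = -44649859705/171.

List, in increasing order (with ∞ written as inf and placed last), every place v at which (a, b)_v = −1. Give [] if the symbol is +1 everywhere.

Mod squares: a ≡ -385, b ≡ -5121355. Check v ∈ {∞, 2, 3, 5, 7, 11, 19, 31, 37, 47}.
v=3: a=3^2·(≡2), b=3^-2·(≡2) mod 3; (2|3)=-1, (2|3)=-1; (−1)^{2·-2·1}·(-1)^-2·(-1)^2 = +1.
v=31: a=31^0·(≡2), b=31^1·(≡16) mod 31; (2|31)=+1, (16|31)=+1; (−1)^{0·1·15}·(+1)^1·(+1)^0 = +1.
v=7: a=7^1·(≡1), b=7^0·(≡6) mod 7; (1|7)=+1, (6|7)=-1; (−1)^{1·0·3}·(+1)^0·(-1)^1 = -1.
v=11: a=11^1·(≡3), b=11^2·(≡1) mod 11; (3|11)=+1, (1|11)=+1; (−1)^{1·2·5}·(+1)^2·(+1)^1 = +1.
v=37: a=37^0·(≡32), b=37^3·(≡13) mod 37; (32|37)=-1, (13|37)=-1; (−1)^{0·3·18}·(-1)^3·(-1)^0 = -1.
v=19: a=19^0·(≡13), b=19^-1·(≡2) mod 19; (13|19)=-1, (2|19)=-1; (−1)^{0·-1·9}·(-1)^-1·(-1)^0 = -1.
v=5: a=5^-1·(≡2), b=5^1·(≡4) mod 5; (2|5)=-1, (4|5)=+1; (−1)^{-1·1·2}·(-1)^1·(+1)^-1 = -1.
v=∞: -385 < 0 and -5121355 < 0  ⇒  (a,b)_∞ = -1.
v=2: v_2(a)=4, v_2(b)=0; units ≡ 7, 5 (mod 8); ε·ε+αω+βω = 1·0+4·1+0·0 ≡ 0  ⇒  (a,b)_2 = +1.
v=47: a=47^0·(≡29), b=47^1·(≡4) mod 47; (29|47)=-1, (4|47)=+1; (−1)^{0·1·23}·(-1)^1·(+1)^0 = -1.
|Ram(-385, -5121355)| = 6, even; anisotropic at {5, 7, 19, 37, 47, ∞}.

[5, 7, 19, 37, 47, inf]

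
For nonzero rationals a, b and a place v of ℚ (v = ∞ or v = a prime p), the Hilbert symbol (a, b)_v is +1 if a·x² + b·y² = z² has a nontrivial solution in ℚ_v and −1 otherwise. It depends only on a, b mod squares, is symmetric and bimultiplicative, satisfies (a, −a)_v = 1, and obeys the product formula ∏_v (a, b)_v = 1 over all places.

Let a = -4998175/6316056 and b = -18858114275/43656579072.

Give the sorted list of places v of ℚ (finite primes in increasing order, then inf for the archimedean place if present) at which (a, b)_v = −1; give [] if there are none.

[3, 7, 11, inf]

(a, b) ≡ (-42, -22) mod (ℚ^×)²; places V = {2, 3, 5, 7, 11, 13, 19, ∞}.
(a,b)_13: α=4, u≡12; β=4, v≡4 (mod 13); (12|13)=+1, (4|13)=+1; sign (−1)^0·+1^4·+1^4 = +1.
(a,b)_3: α=-7, u≡1; β=-10, v≡2 (mod 3); (1|3)=+1, (2|3)=-1; sign (−1)^0·+1^-10·-1^-7 = -1.
(a,b)_5: α=2, u≡3; β=2, v≡2 (mod 5); (3|5)=-1, (2|5)=-1; sign (−1)^0·-1^2·-1^2 = +1.
(a,b)_2: α=-3, β=-11; u≡3, v≡5 (mod 8); ε(u)ε(v)=1·0, αω(v)=-3·1, βω(u)=-11·1; sum ≡ 0  ⇒  +1.
(a,b)_7: α=1, u≡2; β=4, v≡5 (mod 7); (2|7)=+1, (5|7)=-1; sign (−1)^0·+1^4·-1^1 = -1.
(a,b)_∞: sgn(-42)=−, sgn(-22)=−, so -1.
(a,b)_19: α=-2, u≡18; β=-2, v≡17 (mod 19); (18|19)=-1, (17|19)=+1; sign (−1)^0·-1^-2·+1^-2 = +1.
(a,b)_11: α=0, u≡6; β=1, v≡3 (mod 11); (6|11)=-1, (3|11)=+1; sign (−1)^0·-1^1·+1^0 = -1.
(-42, -22 / ℚ) ramifies at {3, 7, 11, ∞}: a division algebra.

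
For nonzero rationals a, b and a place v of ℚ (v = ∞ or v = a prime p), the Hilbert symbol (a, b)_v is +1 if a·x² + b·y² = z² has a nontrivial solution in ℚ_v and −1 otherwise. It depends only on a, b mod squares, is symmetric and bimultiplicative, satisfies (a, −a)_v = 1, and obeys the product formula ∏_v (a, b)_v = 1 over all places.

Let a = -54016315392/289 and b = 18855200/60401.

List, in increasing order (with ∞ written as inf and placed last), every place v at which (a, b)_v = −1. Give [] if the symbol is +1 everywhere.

[13, 37]

(a, b) ≡ (-57, 201058) mod (ℚ^×)²; places V = {2, 3, 5, 7, 11, 13, 17, 19, 37, ∞}.
(a,b)_19: α=1, u≡7; β=-1, v≡3 (mod 19); (7|19)=+1, (3|19)=-1; sign (−1)^1·+1^-1·-1^1 = +1.
(a,b)_3: α=1, u≡2; β=0, v≡1 (mod 3); (2|3)=-1, (1|3)=+1; sign (−1)^0·-1^0·+1^1 = +1.
(a,b)_37: α=2, u≡6; β=1, v≡13 (mod 37); (6|37)=-1, (13|37)=-1; sign (−1)^0·-1^1·-1^2 = -1.
(a,b)_7: α=0, u≡5; β=2, v≡2 (mod 7); (5|7)=-1, (2|7)=+1; sign (−1)^0·-1^2·+1^0 = +1.
(a,b)_11: α=0, u≡9; β=-1, v≡6 (mod 11); (9|11)=+1, (6|11)=-1; sign (−1)^0·+1^-1·-1^0 = +1.
(a,b)_2: α=12, β=5; u≡7, v≡1 (mod 8); ε(u)ε(v)=1·0, αω(v)=12·0, βω(u)=5·0; sum ≡ 0  ⇒  +1.
(a,b)_5: α=0, u≡2; β=2, v≡3 (mod 5); (2|5)=-1, (3|5)=-1; sign (−1)^0·-1^2·-1^0 = +1.
(a,b)_13: α=2, u≡2; β=1, v≡1 (mod 13); (2|13)=-1, (1|13)=+1; sign (−1)^0·-1^1·+1^2 = -1.
(a,b)_∞: sgn(-57)=−, sgn(201058)=+, so +1.
(a,b)_17: α=-2, u≡14; β=-2, v≡15 (mod 17); (14|17)=-1, (15|17)=+1; sign (−1)^0·-1^-2·+1^-2 = +1.
(-57, 201058 / ℚ) ramifies at {13, 37}: a division algebra.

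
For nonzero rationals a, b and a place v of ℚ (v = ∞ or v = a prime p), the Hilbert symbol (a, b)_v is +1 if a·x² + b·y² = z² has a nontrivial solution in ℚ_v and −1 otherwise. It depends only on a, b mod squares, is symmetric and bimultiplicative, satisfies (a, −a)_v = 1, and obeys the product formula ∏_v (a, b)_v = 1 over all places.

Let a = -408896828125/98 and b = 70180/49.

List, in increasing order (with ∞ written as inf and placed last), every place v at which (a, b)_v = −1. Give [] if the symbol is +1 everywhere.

(a, b) ≡ (-74, 145) mod (ℚ^×)²; places V = {2, 5, 7, 11, 29, 37, ∞}.
(a,b)_11: α=0, u≡5; β=2, v≡6 (mod 11); (5|11)=+1, (6|11)=-1; sign (−1)^0·+1^2·-1^0 = +1.
(a,b)_2: α=-1, β=2; u≡3, v≡1 (mod 8); ε(u)ε(v)=1·0, αω(v)=-1·0, βω(u)=2·1; sum ≡ 0  ⇒  +1.
(a,b)_29: α=4, u≡7; β=1, v≡5 (mod 29); (7|29)=+1, (5|29)=+1; sign (−1)^0·+1^1·+1^4 = +1.
(a,b)_37: α=1, u≡22; β=0, v≡27 (mod 37); (22|37)=-1, (27|37)=+1; sign (−1)^0·-1^0·+1^1 = +1.
(a,b)_7: α=-2, u≡6; β=-2, v≡5 (mod 7); (6|7)=-1, (5|7)=-1; sign (−1)^0·-1^-2·-1^-2 = +1.
(a,b)_5: α=6, u≡1; β=1, v≡4 (mod 5); (1|5)=+1, (4|5)=+1; sign (−1)^0·+1^1·+1^6 = +1.
(a,b)_∞: sgn(-74)=−, sgn(145)=+, so +1.
Ram(a, b) = ∅: the form -74·x² + 145·y² − z² is isotropic over every ℚ_v, so by Hasse–Minkowski it is isotropic over ℚ.

[]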